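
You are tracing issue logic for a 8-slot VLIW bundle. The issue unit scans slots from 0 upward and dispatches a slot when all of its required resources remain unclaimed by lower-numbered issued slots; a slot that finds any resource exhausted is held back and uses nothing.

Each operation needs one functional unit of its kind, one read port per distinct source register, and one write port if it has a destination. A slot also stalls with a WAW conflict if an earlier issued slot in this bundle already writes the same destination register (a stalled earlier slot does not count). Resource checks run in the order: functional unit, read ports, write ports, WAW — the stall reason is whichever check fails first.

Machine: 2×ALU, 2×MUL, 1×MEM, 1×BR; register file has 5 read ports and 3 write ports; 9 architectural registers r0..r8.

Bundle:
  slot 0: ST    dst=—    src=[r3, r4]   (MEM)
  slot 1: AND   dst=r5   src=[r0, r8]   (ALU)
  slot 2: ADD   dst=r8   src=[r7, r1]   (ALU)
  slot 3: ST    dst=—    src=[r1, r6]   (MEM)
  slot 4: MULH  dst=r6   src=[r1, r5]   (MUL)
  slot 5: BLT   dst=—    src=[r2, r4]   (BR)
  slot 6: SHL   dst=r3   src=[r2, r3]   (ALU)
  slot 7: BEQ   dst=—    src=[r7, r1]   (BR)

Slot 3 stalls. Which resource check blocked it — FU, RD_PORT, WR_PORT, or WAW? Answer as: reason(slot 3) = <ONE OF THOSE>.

(0) want 1×MEM +2rd +0wr — yes → AL2|MU2|ME0|BR1|rd3|wr3
(1) want 1×ALU +2rd +1wr — yes → AL1|MU2|ME0|BR1|rd1|wr2
(2) want 1×ALU +2rd +1wr — RD_PORT → AL1|MU2|ME0|BR1|rd1|wr2
(3) want 1×MEM +2rd +0wr — FU → AL1|MU2|ME0|BR1|rd1|wr2
(4) want 1×MUL +2rd +1wr — RD_PORT → AL1|MU2|ME0|BR1|rd1|wr2
(5) want 1×BR +2rd +0wr — RD_PORT → AL1|MU2|ME0|BR1|rd1|wr2
(6) want 1×ALU +2rd +1wr — RD_PORT → AL1|MU2|ME0|BR1|rd1|wr2
(7) want 1×BR +2rd +0wr — RD_PORT → AL1|MU2|ME0|BR1|rd1|wr2

reason(slot 3) = FU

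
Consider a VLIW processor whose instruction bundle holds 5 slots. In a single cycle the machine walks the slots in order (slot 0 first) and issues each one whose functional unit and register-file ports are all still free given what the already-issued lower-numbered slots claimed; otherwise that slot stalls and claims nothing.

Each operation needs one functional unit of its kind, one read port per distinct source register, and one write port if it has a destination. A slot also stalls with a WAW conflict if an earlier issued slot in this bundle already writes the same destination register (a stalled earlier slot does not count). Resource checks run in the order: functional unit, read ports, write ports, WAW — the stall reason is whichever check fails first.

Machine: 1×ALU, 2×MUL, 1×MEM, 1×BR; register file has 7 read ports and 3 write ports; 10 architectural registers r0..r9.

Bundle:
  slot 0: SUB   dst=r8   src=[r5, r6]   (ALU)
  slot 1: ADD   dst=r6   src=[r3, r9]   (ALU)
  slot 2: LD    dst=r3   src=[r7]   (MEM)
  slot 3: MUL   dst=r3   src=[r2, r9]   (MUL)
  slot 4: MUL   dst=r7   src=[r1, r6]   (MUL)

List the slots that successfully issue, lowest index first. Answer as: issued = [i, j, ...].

[0] ALU needs rd=2 wr=1: ok; after: ALU=0 MUL=2 MEM=1 BR=1, R=5, W=2
[1] ALU needs rd=2 wr=1: FU; after: ALU=0 MUL=2 MEM=1 BR=1, R=5, W=2
[2] MEM needs rd=1 wr=1: ok; after: ALU=0 MUL=2 MEM=0 BR=1, R=4, W=1
[3] MUL needs rd=2 wr=1: WAW; after: ALU=0 MUL=2 MEM=0 BR=1, R=4, W=1
[4] MUL needs rd=2 wr=1: ok; after: ALU=0 MUL=1 MEM=0 BR=1, R=2, W=0

issued = [0, 2, 4]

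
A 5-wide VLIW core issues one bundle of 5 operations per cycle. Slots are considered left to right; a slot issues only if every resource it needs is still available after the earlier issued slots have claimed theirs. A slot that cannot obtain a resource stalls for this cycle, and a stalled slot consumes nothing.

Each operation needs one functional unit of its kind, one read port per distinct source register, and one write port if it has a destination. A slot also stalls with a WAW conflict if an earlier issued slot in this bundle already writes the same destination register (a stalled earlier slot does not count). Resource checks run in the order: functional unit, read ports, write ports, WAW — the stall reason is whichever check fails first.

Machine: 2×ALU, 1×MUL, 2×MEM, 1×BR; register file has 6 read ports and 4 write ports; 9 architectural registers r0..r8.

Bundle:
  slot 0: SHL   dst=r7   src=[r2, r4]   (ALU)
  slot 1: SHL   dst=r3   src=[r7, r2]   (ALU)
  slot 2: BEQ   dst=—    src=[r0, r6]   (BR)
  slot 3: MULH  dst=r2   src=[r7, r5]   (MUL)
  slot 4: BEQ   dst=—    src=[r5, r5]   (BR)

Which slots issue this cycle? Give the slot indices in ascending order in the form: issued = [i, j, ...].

issued = [0, 1, 2]

  0. ALU→r7 ⇒ go  {1A/1Mu/2Ld/1B | 4r 3w}
  1. ALU→r3 ⇒ go  {0A/1Mu/2Ld/1B | 2r 2w}
  2. BR ⇒ go  {0A/1Mu/2Ld/0B | 0r 2w}
  3. MUL→r2 ⇒ no(RD_PORT)  {0A/1Mu/2Ld/0B | 0r 2w}
  4. BR ⇒ no(FU)  {0A/1Mu/2Ld/0B | 0r 2w}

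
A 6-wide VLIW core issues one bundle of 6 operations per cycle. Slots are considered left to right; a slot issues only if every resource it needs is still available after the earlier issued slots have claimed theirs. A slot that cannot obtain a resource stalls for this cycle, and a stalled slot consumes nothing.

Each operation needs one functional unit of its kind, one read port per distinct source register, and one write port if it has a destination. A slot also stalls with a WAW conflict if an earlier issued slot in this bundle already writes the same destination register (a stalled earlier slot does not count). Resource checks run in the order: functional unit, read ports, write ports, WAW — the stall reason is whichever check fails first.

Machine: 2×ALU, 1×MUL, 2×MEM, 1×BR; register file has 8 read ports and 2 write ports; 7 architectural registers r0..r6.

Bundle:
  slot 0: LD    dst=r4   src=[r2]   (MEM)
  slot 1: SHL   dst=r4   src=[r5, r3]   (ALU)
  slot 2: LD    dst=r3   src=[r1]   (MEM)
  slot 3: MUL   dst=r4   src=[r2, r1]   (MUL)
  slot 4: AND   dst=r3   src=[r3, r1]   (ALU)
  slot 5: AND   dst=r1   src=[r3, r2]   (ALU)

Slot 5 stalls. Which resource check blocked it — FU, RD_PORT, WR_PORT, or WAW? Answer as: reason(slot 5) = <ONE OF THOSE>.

[0] MEM needs rd=1 wr=1: ok; after: ALU=2 MUL=1 MEM=1 BR=1, R=7, W=1
[1] ALU needs rd=2 wr=1: WAW; after: ALU=2 MUL=1 MEM=1 BR=1, R=7, W=1
[2] MEM needs rd=1 wr=1: ok; after: ALU=2 MUL=1 MEM=0 BR=1, R=6, W=0
[3] MUL needs rd=2 wr=1: WR_PORT; after: ALU=2 MUL=1 MEM=0 BR=1, R=6, W=0
[4] ALU needs rd=2 wr=1: WR_PORT; after: ALU=2 MUL=1 MEM=0 BR=1, R=6, W=0
[5] ALU needs rd=2 wr=1: WR_PORT; after: ALU=2 MUL=1 MEM=0 BR=1, R=6, W=0

reason(slot 5) = WR_PORT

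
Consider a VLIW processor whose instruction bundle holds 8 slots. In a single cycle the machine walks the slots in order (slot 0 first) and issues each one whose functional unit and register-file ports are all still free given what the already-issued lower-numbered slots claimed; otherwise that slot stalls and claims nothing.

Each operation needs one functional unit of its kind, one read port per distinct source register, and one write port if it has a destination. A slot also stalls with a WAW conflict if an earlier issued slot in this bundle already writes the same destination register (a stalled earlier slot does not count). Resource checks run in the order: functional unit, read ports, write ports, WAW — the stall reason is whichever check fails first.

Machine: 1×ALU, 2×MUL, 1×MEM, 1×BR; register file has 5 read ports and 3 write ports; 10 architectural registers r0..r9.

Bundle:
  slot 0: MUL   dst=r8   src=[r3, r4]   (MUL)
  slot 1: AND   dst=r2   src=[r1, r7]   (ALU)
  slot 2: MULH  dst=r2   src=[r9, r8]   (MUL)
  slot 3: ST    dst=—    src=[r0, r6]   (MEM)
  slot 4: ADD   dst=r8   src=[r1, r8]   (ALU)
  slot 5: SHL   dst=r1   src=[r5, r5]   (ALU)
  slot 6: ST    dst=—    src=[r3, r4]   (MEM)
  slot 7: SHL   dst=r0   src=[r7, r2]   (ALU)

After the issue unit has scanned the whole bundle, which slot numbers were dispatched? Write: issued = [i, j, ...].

issued = [0, 1]

  0. MUL→r8 ⇒ go  {1A/1Mu/1Ld/1B | 3r 2w}
  1. ALU→r2 ⇒ go  {0A/1Mu/1Ld/1B | 1r 1w}
  2. MUL→r2 ⇒ no(RD_PORT)  {0A/1Mu/1Ld/1B | 1r 1w}
  3. MEM ⇒ no(RD_PORT)  {0A/1Mu/1Ld/1B | 1r 1w}
  4. ALU→r8 ⇒ no(FU)  {0A/1Mu/1Ld/1B | 1r 1w}
  5. ALU→r1 ⇒ no(FU)  {0A/1Mu/1Ld/1B | 1r 1w}
  6. MEM ⇒ no(RD_PORT)  {0A/1Mu/1Ld/1B | 1r 1w}
  7. ALU→r0 ⇒ no(FU)  {0A/1Mu/1Ld/1B | 1r 1w}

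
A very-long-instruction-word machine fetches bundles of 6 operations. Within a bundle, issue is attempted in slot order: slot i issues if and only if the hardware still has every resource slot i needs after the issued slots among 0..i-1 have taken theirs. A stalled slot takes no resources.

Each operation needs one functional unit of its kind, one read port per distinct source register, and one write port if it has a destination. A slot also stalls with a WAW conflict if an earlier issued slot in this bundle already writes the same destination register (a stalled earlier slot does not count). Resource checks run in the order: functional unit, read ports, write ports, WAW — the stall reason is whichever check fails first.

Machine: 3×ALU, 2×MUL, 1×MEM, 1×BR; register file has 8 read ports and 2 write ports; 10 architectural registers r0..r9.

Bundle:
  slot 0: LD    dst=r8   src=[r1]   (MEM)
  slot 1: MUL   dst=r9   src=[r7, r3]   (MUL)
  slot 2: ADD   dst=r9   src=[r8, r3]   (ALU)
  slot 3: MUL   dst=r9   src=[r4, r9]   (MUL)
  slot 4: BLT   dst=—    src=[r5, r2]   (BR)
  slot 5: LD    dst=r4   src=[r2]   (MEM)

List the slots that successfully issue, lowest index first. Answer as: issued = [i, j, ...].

#0 MEM src=r1 dispatched  <A:3 Mu:2 Ld:0 B:1 rd:7 wr:1>
#1 MUL src=r7,r3 dispatched  <A:3 Mu:1 Ld:0 B:1 rd:5 wr:0>
#2 ALU src=r8,r3 held:WR_PORT  <A:3 Mu:1 Ld:0 B:1 rd:5 wr:0>
#3 MUL src=r4,r9 held:WR_PORT  <A:3 Mu:1 Ld:0 B:1 rd:5 wr:0>
#4 BR src=r5,r2 dispatched  <A:3 Mu:1 Ld:0 B:0 rd:3 wr:0>
#5 MEM src=r2 held:FU  <A:3 Mu:1 Ld:0 B:0 rd:3 wr:0>

issued = [0, 1, 4]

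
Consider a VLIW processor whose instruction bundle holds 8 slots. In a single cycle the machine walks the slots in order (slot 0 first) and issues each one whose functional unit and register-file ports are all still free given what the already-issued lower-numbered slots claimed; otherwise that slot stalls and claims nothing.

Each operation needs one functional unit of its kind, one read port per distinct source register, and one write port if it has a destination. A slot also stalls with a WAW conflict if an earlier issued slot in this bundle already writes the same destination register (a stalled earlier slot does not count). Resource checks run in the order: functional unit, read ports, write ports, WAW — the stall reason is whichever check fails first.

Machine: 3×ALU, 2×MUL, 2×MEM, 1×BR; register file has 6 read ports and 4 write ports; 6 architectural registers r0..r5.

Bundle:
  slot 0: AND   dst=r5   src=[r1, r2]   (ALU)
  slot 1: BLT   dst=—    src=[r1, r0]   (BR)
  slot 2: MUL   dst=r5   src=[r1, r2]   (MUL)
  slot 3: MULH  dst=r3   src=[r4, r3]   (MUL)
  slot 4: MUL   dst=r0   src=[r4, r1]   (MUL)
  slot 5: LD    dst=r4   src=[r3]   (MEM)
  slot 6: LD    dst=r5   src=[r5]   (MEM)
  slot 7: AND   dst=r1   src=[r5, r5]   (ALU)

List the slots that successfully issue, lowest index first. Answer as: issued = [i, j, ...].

issued = [0, 1, 3]

(0) want 1×ALU +2rd +1wr — yes → AL2|MU2|ME2|BR1|rd4|wr3
(1) want 1×BR +2rd +0wr — yes → AL2|MU2|ME2|BR0|rd2|wr3
(2) want 1×MUL +2rd +1wr — WAW → AL2|MU2|ME2|BR0|rd2|wr3
(3) want 1×MUL +2rd +1wr — yes → AL2|MU1|ME2|BR0|rd0|wr2
(4) want 1×MUL +2rd +1wr — RD_PORT → AL2|MU1|ME2|BR0|rd0|wr2
(5) want 1×MEM +1rd +1wr — RD_PORT → AL2|MU1|ME2|BR0|rd0|wr2
(6) want 1×MEM +1rd +1wr — RD_PORT → AL2|MU1|ME2|BR0|rd0|wr2
(7) want 1×ALU +1rd +1wr — RD_PORT → AL2|MU1|ME2|BR0|rd0|wr2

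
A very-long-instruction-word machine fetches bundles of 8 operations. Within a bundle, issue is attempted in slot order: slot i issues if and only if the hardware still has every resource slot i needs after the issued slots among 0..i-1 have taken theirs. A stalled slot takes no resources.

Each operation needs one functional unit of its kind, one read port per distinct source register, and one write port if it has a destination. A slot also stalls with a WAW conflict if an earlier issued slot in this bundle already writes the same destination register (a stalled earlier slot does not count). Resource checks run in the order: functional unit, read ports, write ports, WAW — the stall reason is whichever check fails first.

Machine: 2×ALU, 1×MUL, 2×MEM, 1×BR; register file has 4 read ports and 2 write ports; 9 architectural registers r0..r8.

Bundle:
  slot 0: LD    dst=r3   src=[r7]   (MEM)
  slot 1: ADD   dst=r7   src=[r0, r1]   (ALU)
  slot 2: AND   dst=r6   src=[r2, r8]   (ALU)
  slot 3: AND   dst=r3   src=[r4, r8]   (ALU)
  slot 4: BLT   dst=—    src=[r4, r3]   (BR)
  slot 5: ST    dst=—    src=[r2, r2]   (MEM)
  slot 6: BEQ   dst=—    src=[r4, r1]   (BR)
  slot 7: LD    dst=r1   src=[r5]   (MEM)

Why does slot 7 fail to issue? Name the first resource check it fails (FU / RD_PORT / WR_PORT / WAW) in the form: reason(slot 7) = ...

[0] MEM needs rd=1 wr=1: ok; after: ALU=2 MUL=1 MEM=1 BR=1, R=3, W=1
[1] ALU needs rd=2 wr=1: ok; after: ALU=1 MUL=1 MEM=1 BR=1, R=1, W=0
[2] ALU needs rd=2 wr=1: RD_PORT; after: ALU=1 MUL=1 MEM=1 BR=1, R=1, W=0
[3] ALU needs rd=2 wr=1: RD_PORT; after: ALU=1 MUL=1 MEM=1 BR=1, R=1, W=0
[4] BR needs rd=2 wr=0: RD_PORT; after: ALU=1 MUL=1 MEM=1 BR=1, R=1, W=0
[5] MEM needs rd=1 wr=0: ok; after: ALU=1 MUL=1 MEM=0 BR=1, R=0, W=0
[6] BR needs rd=2 wr=0: RD_PORT; after: ALU=1 MUL=1 MEM=0 BR=1, R=0, W=0
[7] MEM needs rd=1 wr=1: FU; after: ALU=1 MUL=1 MEM=0 BR=1, R=0, W=0

reason(slot 7) = FU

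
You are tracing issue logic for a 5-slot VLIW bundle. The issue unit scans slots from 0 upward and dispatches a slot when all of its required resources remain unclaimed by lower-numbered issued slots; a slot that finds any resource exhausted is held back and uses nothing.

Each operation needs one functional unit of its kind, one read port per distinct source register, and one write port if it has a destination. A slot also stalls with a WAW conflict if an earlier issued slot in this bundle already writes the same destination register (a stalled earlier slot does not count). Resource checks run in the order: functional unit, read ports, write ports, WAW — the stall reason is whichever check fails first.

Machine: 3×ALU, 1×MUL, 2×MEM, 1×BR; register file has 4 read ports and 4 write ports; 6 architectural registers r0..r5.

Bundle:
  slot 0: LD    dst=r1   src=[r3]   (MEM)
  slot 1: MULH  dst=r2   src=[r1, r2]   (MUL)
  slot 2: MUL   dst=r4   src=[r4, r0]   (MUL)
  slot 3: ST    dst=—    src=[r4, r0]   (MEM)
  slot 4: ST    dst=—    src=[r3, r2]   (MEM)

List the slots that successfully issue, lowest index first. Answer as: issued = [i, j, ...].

  0. MEM→r1 ⇒ go  {3A/1Mu/1Ld/1B | 3r 3w}
  1. MUL→r2 ⇒ go  {3A/0Mu/1Ld/1B | 1r 2w}
  2. MUL→r4 ⇒ no(FU)  {3A/0Mu/1Ld/1B | 1r 2w}
  3. MEM ⇒ no(RD_PORT)  {3A/0Mu/1Ld/1B | 1r 2w}
  4. MEM ⇒ no(RD_PORT)  {3A/0Mu/1Ld/1B | 1r 2w}

issued = [0, 1]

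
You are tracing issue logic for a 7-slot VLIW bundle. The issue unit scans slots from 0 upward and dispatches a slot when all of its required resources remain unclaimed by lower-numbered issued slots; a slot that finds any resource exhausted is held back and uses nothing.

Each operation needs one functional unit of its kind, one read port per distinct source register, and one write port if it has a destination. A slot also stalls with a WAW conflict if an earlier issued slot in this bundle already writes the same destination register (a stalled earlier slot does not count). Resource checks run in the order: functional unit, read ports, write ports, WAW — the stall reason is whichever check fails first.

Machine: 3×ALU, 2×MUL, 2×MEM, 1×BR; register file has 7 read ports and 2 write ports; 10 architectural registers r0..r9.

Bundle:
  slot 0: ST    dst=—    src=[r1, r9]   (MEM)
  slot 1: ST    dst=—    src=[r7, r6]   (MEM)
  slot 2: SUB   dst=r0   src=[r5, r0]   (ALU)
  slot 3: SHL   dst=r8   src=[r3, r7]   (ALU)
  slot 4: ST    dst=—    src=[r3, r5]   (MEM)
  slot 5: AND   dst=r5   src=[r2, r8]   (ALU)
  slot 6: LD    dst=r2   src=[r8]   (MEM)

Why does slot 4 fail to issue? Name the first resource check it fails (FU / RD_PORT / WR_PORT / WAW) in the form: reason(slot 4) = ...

reason(slot 4) = FU

#0 MEM src=r1,r9 dispatched  <A:3 Mu:2 Ld:1 B:1 rd:5 wr:2>
#1 MEM src=r7,r6 dispatched  <A:3 Mu:2 Ld:0 B:1 rd:3 wr:2>
#2 ALU src=r5,r0 dispatched  <A:2 Mu:2 Ld:0 B:1 rd:1 wr:1>
#3 ALU src=r3,r7 held:RD_PORT  <A:2 Mu:2 Ld:0 B:1 rd:1 wr:1>
#4 MEM src=r3,r5 held:FU  <A:2 Mu:2 Ld:0 B:1 rd:1 wr:1>
#5 ALU src=r2,r8 held:RD_PORT  <A:2 Mu:2 Ld:0 B:1 rd:1 wr:1>
#6 MEM src=r8 held:FU  <A:2 Mu:2 Ld:0 B:1 rd:1 wr:1>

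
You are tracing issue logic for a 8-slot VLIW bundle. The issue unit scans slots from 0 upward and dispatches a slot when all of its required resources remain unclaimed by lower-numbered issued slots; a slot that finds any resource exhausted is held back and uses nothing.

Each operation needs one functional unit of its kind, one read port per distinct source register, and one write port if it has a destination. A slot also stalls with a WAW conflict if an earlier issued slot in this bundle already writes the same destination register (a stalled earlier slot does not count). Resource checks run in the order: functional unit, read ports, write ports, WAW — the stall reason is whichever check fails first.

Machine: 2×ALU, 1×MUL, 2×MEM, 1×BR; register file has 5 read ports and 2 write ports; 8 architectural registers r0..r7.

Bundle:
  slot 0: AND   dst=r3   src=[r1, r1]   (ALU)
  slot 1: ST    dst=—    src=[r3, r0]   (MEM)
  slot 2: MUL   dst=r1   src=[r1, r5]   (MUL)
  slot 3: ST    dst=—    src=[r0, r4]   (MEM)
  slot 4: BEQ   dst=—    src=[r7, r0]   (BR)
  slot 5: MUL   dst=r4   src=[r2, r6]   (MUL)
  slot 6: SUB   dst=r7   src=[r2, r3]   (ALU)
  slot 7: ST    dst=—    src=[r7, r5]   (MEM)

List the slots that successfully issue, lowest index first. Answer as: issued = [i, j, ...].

#0 ALU src=r1,r1 dispatched  <A:1 Mu:1 Ld:2 B:1 rd:4 wr:1>
#1 MEM src=r3,r0 dispatched  <A:1 Mu:1 Ld:1 B:1 rd:2 wr:1>
#2 MUL src=r1,r5 dispatched  <A:1 Mu:0 Ld:1 B:1 rd:0 wr:0>
#3 MEM src=r0,r4 held:RD_PORT  <A:1 Mu:0 Ld:1 B:1 rd:0 wr:0>
#4 BR src=r7,r0 held:RD_PORT  <A:1 Mu:0 Ld:1 B:1 rd:0 wr:0>
#5 MUL src=r2,r6 held:FU  <A:1 Mu:0 Ld:1 B:1 rd:0 wr:0>
#6 ALU src=r2,r3 held:RD_PORT  <A:1 Mu:0 Ld:1 B:1 rd:0 wr:0>
#7 MEM src=r7,r5 held:RD_PORT  <A:1 Mu:0 Ld:1 B:1 rd:0 wr:0>

issued = [0, 1, 2]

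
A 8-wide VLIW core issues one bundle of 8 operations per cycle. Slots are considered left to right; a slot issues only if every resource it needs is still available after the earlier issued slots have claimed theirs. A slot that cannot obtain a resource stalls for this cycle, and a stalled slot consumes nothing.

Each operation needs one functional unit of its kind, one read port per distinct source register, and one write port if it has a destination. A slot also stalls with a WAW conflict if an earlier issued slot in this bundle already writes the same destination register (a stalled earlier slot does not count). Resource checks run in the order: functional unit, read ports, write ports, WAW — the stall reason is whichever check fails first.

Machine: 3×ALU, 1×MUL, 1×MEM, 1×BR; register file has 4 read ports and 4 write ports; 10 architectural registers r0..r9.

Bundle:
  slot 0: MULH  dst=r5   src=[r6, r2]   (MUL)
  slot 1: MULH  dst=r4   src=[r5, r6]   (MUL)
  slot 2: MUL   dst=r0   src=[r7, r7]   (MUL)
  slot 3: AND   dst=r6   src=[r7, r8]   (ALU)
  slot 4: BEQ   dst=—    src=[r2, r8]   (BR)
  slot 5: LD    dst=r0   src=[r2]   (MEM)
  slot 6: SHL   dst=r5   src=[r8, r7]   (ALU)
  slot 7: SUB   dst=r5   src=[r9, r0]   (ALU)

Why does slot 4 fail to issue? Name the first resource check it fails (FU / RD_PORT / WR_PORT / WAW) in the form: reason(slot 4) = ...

  0. MUL→r5 ⇒ go  {3A/0Mu/1Ld/1B | 2r 3w}
  1. MUL→r4 ⇒ no(FU)  {3A/0Mu/1Ld/1B | 2r 3w}
  2. MUL→r0 ⇒ no(FU)  {3A/0Mu/1Ld/1B | 2r 3w}
  3. ALU→r6 ⇒ go  {2A/0Mu/1Ld/1B | 0r 2w}
  4. BR ⇒ no(RD_PORT)  {2A/0Mu/1Ld/1B | 0r 2w}
  5. MEM→r0 ⇒ no(RD_PORT)  {2A/0Mu/1Ld/1B | 0r 2w}
  6. ALU→r5 ⇒ no(RD_PORT)  {2A/0Mu/1Ld/1B | 0r 2w}
  7. ALU→r5 ⇒ no(RD_PORT)  {2A/0Mu/1Ld/1B | 0r 2w}

reason(slot 4) = RD_PORT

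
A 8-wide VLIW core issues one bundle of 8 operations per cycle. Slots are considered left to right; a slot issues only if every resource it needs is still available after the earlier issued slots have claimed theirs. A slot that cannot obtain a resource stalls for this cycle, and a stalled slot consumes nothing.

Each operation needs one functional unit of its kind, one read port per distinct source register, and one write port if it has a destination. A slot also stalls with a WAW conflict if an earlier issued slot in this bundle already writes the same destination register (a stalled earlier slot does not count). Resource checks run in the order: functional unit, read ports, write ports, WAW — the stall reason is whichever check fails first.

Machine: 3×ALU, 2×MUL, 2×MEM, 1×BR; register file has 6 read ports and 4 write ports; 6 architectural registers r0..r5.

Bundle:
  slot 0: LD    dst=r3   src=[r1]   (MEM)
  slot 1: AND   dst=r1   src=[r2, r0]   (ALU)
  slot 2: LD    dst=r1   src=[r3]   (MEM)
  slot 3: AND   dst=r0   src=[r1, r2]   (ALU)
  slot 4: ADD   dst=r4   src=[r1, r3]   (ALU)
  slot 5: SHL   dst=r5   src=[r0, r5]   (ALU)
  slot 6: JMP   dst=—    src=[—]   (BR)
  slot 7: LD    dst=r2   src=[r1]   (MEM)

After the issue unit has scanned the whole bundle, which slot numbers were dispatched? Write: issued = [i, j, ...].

slot 0 (MEM): ISSUE — free A3,Mu2,Ld1,B1 rp5 wp3
slot 1 (ALU): ISSUE — free A2,Mu2,Ld1,B1 rp3 wp2
slot 2 (MEM): stall WAW — free A2,Mu2,Ld1,B1 rp3 wp2
slot 3 (ALU): ISSUE — free A1,Mu2,Ld1,B1 rp1 wp1
slot 4 (ALU): stall RD_PORT — free A1,Mu2,Ld1,B1 rp1 wp1
slot 5 (ALU): stall RD_PORT — free A1,Mu2,Ld1,B1 rp1 wp1
slot 6 (BR): ISSUE — free A1,Mu2,Ld1,B0 rp1 wp1
slot 7 (MEM): ISSUE — free A1,Mu2,Ld0,B0 rp0 wp0

issued = [0, 1, 3, 6, 7]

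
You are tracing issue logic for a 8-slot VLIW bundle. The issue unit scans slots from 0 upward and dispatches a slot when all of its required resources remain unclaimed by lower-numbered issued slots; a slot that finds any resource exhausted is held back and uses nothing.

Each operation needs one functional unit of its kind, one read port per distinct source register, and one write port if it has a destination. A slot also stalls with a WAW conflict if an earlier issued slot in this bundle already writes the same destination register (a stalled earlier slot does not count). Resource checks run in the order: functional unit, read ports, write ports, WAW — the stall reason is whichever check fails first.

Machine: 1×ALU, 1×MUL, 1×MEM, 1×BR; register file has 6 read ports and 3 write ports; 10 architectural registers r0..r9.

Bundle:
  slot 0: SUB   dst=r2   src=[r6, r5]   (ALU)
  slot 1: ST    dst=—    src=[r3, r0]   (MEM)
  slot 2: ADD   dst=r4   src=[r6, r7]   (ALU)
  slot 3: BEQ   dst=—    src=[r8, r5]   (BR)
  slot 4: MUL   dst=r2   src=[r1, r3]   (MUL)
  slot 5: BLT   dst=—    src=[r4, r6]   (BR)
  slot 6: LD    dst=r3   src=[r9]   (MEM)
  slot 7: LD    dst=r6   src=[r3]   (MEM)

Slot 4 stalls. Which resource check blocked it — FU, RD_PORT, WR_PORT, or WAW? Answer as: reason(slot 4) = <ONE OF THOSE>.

#0 ALU src=r6,r5 dispatched  <A:0 Mu:1 Ld:1 B:1 rd:4 wr:2>
#1 MEM src=r3,r0 dispatched  <A:0 Mu:1 Ld:0 B:1 rd:2 wr:2>
#2 ALU src=r6,r7 held:FU  <A:0 Mu:1 Ld:0 B:1 rd:2 wr:2>
#3 BR src=r8,r5 dispatched  <A:0 Mu:1 Ld:0 B:0 rd:0 wr:2>
#4 MUL src=r1,r3 held:RD_PORT  <A:0 Mu:1 Ld:0 B:0 rd:0 wr:2>
#5 BR src=r4,r6 held:FU  <A:0 Mu:1 Ld:0 B:0 rd:0 wr:2>
#6 MEM src=r9 held:FU  <A:0 Mu:1 Ld:0 B:0 rd:0 wr:2>
#7 MEM src=r3 held:FU  <A:0 Mu:1 Ld:0 B:0 rd:0 wr:2>

reason(slot 4) = RD_PORT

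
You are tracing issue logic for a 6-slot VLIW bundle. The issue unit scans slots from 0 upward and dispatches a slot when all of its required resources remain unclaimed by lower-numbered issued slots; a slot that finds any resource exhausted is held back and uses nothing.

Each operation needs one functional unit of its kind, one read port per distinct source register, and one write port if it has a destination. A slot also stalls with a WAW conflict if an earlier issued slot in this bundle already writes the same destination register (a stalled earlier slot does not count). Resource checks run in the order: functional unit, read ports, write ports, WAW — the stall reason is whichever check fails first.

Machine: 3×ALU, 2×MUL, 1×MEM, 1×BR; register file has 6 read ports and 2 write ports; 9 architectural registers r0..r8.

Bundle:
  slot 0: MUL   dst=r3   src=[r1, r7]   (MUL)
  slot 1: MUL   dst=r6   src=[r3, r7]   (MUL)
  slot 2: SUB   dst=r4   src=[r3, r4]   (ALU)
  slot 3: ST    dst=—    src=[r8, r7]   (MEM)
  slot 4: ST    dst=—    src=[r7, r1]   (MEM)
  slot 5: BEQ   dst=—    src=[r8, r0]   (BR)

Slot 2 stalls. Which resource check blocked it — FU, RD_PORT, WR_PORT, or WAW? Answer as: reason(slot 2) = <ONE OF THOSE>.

reason(slot 2) = WR_PORT

[0] MUL needs rd=2 wr=1: ok; after: ALU=3 MUL=1 MEM=1 BR=1, R=4, W=1
[1] MUL needs rd=2 wr=1: ok; after: ALU=3 MUL=0 MEM=1 BR=1, R=2, W=0
[2] ALU needs rd=2 wr=1: WR_PORT; after: ALU=3 MUL=0 MEM=1 BR=1, R=2, W=0
[3] MEM needs rd=2 wr=0: ok; after: ALU=3 MUL=0 MEM=0 BR=1, R=0, W=0
[4] MEM needs rd=2 wr=0: FU; after: ALU=3 MUL=0 MEM=0 BR=1, R=0, W=0
[5] BR needs rd=2 wr=0: RD_PORT; after: ALU=3 MUL=0 MEM=0 BR=1, R=0, W=0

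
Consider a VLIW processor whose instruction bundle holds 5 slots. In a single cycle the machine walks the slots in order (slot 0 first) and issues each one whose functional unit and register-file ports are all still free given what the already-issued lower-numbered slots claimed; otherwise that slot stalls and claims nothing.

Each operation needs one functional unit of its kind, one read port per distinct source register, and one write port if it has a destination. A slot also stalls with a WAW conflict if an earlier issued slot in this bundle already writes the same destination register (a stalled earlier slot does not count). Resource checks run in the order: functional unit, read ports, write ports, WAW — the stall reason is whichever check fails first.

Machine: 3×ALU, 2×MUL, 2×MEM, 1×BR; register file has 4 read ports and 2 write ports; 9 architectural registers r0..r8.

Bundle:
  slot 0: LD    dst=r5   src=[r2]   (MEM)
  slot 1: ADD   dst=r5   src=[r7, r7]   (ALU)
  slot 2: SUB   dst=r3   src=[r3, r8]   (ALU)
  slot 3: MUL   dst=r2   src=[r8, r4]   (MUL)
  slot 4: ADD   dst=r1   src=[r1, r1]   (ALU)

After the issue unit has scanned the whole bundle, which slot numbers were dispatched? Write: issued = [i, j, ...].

issued = [0, 2]

slot 0 (MEM): ISSUE — free A3,Mu2,Ld1,B1 rp3 wp1
slot 1 (ALU): stall WAW — free A3,Mu2,Ld1,B1 rp3 wp1
slot 2 (ALU): ISSUE — free A2,Mu2,Ld1,B1 rp1 wp0
slot 3 (MUL): stall RD_PORT — free A2,Mu2,Ld1,B1 rp1 wp0
slot 4 (ALU): stall WR_PORT — free A2,Mu2,Ld1,B1 rp1 wp0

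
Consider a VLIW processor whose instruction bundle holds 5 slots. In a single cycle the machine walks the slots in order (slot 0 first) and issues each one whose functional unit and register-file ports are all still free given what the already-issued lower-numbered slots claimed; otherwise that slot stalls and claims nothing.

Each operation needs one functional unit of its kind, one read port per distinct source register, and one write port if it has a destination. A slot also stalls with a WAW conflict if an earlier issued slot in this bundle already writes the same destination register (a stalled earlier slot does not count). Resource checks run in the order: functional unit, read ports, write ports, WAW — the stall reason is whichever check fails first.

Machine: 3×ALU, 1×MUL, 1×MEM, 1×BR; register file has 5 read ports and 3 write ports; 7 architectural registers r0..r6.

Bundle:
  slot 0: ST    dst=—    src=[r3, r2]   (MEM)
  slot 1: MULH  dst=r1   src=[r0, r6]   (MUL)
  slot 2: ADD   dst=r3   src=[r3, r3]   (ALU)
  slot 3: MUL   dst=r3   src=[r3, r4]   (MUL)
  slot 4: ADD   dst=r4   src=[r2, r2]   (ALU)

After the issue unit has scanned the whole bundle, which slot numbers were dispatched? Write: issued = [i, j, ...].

issued = [0, 1, 2]

[0] MEM needs rd=2 wr=0: ok; after: ALU=3 MUL=1 MEM=0 BR=1, R=3, W=3
[1] MUL needs rd=2 wr=1: ok; after: ALU=3 MUL=0 MEM=0 BR=1, R=1, W=2
[2] ALU needs rd=1 wr=1: ok; after: ALU=2 MUL=0 MEM=0 BR=1, R=0, W=1
[3] MUL needs rd=2 wr=1: FU; after: ALU=2 MUL=0 MEM=0 BR=1, R=0, W=1
[4] ALU needs rd=1 wr=1: RD_PORT; after: ALU=2 MUL=0 MEM=0 BR=1, R=0, W=1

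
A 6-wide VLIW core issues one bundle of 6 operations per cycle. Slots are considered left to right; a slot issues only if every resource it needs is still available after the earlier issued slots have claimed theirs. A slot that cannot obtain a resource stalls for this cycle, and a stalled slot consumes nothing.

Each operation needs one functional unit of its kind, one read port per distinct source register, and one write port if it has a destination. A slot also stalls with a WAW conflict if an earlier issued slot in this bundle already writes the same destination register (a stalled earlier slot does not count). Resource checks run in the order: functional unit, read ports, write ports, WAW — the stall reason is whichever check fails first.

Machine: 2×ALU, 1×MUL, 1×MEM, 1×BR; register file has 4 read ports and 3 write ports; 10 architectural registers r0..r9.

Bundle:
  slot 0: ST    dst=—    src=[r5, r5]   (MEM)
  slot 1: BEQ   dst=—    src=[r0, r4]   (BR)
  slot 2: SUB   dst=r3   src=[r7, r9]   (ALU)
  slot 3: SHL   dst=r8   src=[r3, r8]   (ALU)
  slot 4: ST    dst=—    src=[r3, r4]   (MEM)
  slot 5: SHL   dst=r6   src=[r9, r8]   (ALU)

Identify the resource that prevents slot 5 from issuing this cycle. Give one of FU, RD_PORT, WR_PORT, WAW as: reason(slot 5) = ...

[0] MEM needs rd=1 wr=0: ok; after: ALU=2 MUL=1 MEM=0 BR=1, R=3, W=3
[1] BR needs rd=2 wr=0: ok; after: ALU=2 MUL=1 MEM=0 BR=0, R=1, W=3
[2] ALU needs rd=2 wr=1: RD_PORT; after: ALU=2 MUL=1 MEM=0 BR=0, R=1, W=3
[3] ALU needs rd=2 wr=1: RD_PORT; after: ALU=2 MUL=1 MEM=0 BR=0, R=1, W=3
[4] MEM needs rd=2 wr=0: FU; after: ALU=2 MUL=1 MEM=0 BR=0, R=1, W=3
[5] ALU needs rd=2 wr=1: RD_PORT; after: ALU=2 MUL=1 MEM=0 BR=0, R=1, W=3

reason(slot 5) = RD_PORT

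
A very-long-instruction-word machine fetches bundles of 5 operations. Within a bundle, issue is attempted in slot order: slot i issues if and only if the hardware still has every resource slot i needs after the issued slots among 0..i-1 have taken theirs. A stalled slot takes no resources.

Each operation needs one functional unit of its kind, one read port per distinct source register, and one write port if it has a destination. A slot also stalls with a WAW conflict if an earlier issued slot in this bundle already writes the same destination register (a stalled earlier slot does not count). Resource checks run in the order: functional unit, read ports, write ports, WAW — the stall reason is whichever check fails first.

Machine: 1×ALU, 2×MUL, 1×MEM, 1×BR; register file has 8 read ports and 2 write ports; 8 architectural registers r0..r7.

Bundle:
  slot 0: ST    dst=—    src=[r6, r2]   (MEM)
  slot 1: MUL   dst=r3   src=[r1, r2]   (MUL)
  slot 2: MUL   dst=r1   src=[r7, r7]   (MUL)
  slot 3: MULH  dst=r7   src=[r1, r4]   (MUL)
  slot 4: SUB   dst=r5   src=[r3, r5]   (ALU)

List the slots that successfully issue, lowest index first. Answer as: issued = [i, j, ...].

(0) want 1×MEM +2rd +0wr — yes → AL1|MU2|ME0|BR1|rd6|wr2
(1) want 1×MUL +2rd +1wr — yes → AL1|MU1|ME0|BR1|rd4|wr1
(2) want 1×MUL +1rd +1wr — yes → AL1|MU0|ME0|BR1|rd3|wr0
(3) want 1×MUL +2rd +1wr — FU → AL1|MU0|ME0|BR1|rd3|wr0
(4) want 1×ALU +2rd +1wr — WR_PORT → AL1|MU0|ME0|BR1|rd3|wr0

issued = [0, 1, 2]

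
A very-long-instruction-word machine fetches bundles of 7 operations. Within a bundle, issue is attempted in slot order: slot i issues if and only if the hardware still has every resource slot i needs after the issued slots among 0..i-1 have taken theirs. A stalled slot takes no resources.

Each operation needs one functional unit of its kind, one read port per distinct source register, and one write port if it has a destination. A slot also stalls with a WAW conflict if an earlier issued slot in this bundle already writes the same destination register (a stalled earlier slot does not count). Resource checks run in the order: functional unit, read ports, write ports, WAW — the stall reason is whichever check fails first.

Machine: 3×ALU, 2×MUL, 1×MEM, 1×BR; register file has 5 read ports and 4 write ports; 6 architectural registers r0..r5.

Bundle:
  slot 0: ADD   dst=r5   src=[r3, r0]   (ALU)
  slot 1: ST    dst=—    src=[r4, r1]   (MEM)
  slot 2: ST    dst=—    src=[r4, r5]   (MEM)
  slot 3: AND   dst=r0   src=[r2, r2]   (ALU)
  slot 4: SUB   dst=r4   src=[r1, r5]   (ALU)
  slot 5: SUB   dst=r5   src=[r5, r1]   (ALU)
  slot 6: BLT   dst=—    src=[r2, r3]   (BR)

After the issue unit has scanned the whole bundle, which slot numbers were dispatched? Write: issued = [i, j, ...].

[0] ALU needs rd=2 wr=1: ok; after: ALU=2 MUL=2 MEM=1 BR=1, R=3, W=3
[1] MEM needs rd=2 wr=0: ok; after: ALU=2 MUL=2 MEM=0 BR=1, R=1, W=3
[2] MEM needs rd=2 wr=0: FU; after: ALU=2 MUL=2 MEM=0 BR=1, R=1, W=3
[3] ALU needs rd=1 wr=1: ok; after: ALU=1 MUL=2 MEM=0 BR=1, R=0, W=2
[4] ALU needs rd=2 wr=1: RD_PORT; after: ALU=1 MUL=2 MEM=0 BR=1, R=0, W=2
[5] ALU needs rd=2 wr=1: RD_PORT; after: ALU=1 MUL=2 MEM=0 BR=1, R=0, W=2
[6] BR needs rd=2 wr=0: RD_PORT; after: ALU=1 MUL=2 MEM=0 BR=1, R=0, W=2

issued = [0, 1, 3]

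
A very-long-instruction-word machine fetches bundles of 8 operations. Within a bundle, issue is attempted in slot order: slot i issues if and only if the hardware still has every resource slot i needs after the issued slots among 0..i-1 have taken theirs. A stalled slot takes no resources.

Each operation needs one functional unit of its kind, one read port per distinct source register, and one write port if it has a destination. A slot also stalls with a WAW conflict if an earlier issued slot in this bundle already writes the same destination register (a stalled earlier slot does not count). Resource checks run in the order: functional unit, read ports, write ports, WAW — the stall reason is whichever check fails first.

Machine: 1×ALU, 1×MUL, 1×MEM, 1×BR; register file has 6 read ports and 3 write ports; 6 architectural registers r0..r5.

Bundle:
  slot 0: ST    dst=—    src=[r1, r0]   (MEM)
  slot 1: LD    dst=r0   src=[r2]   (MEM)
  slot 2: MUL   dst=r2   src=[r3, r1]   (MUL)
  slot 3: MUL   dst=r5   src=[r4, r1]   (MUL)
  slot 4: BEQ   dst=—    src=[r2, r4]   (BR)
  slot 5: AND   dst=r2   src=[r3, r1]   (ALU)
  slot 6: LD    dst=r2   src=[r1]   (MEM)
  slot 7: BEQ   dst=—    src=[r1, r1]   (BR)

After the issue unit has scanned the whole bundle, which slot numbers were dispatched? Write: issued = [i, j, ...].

#0 MEM src=r1,r0 dispatched  <A:1 Mu:1 Ld:0 B:1 rd:4 wr:3>
#1 MEM src=r2 held:FU  <A:1 Mu:1 Ld:0 B:1 rd:4 wr:3>
#2 MUL src=r3,r1 dispatched  <A:1 Mu:0 Ld:0 B:1 rd:2 wr:2>
#3 MUL src=r4,r1 held:FU  <A:1 Mu:0 Ld:0 B:1 rd:2 wr:2>
#4 BR src=r2,r4 dispatched  <A:1 Mu:0 Ld:0 B:0 rd:0 wr:2>
#5 ALU src=r3,r1 held:RD_PORT  <A:1 Mu:0 Ld:0 B:0 rd:0 wr:2>
#6 MEM src=r1 held:FU  <A:1 Mu:0 Ld:0 B:0 rd:0 wr:2>
#7 BR src=r1,r1 held:FU  <A:1 Mu:0 Ld:0 B:0 rd:0 wr:2>

issued = [0, 2, 4]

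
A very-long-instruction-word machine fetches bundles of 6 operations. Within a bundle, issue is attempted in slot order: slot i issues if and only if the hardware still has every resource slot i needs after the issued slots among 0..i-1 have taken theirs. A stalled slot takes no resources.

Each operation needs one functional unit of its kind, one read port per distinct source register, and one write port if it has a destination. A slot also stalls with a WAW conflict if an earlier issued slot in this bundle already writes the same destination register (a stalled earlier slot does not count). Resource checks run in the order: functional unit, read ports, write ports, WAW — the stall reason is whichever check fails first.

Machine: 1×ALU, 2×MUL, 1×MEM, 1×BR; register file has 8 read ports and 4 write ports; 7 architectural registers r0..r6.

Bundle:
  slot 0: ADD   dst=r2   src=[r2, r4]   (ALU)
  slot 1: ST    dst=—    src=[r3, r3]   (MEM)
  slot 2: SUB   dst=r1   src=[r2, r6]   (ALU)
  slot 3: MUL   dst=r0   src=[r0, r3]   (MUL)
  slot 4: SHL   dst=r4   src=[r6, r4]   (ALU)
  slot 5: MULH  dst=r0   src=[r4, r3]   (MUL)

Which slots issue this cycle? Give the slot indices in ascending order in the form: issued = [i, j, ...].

issued = [0, 1, 3]

[0] ALU needs rd=2 wr=1: ok; after: ALU=0 MUL=2 MEM=1 BR=1, R=6, W=3
[1] MEM needs rd=1 wr=0: ok; after: ALU=0 MUL=2 MEM=0 BR=1, R=5, W=3
[2] ALU needs rd=2 wr=1: FU; after: ALU=0 MUL=2 MEM=0 BR=1, R=5, W=3
[3] MUL needs rd=2 wr=1: ok; after: ALU=0 MUL=1 MEM=0 BR=1, R=3, W=2
[4] ALU needs rd=2 wr=1: FU; after: ALU=0 MUL=1 MEM=0 BR=1, R=3, W=2
[5] MUL needs rd=2 wr=1: WAW; after: ALU=0 MUL=1 MEM=0 BR=1, R=3, W=2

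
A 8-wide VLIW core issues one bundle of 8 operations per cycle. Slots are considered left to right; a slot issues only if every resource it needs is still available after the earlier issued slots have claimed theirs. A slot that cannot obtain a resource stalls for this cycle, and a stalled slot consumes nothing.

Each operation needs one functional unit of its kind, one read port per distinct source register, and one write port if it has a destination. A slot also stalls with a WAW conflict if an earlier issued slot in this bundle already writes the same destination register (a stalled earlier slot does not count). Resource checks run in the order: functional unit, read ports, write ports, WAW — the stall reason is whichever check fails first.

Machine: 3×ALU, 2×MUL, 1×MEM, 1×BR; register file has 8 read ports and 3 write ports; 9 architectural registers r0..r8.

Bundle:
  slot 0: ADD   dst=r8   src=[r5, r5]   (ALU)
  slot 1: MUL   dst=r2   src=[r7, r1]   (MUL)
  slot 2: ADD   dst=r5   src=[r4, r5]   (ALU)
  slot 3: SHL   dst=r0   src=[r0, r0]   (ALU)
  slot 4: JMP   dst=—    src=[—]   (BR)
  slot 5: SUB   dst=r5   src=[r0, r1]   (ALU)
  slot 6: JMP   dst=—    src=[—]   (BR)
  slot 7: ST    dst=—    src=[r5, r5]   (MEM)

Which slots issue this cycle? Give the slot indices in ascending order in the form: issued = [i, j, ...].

(0) want 1×ALU +1rd +1wr — yes → AL2|MU2|ME1|BR1|rd7|wr2
(1) want 1×MUL +2rd +1wr — yes → AL2|MU1|ME1|BR1|rd5|wr1
(2) want 1×ALU +2rd +1wr — yes → AL1|MU1|ME1|BR1|rd3|wr0
(3) want 1×ALU +1rd +1wr — WR_PORT → AL1|MU1|ME1|BR1|rd3|wr0
(4) want 1×BR +0rd +0wr — yes → AL1|MU1|ME1|BR0|rd3|wr0
(5) want 1×ALU +2rd +1wr — WR_PORT → AL1|MU1|ME1|BR0|rd3|wr0
(6) want 1×BR +0rd +0wr — FU → AL1|MU1|ME1|BR0|rd3|wr0
(7) want 1×MEM +1rd +0wr — yes → AL1|MU1|ME0|BR0|rd2|wr0

issued = [0, 1, 2, 4, 7]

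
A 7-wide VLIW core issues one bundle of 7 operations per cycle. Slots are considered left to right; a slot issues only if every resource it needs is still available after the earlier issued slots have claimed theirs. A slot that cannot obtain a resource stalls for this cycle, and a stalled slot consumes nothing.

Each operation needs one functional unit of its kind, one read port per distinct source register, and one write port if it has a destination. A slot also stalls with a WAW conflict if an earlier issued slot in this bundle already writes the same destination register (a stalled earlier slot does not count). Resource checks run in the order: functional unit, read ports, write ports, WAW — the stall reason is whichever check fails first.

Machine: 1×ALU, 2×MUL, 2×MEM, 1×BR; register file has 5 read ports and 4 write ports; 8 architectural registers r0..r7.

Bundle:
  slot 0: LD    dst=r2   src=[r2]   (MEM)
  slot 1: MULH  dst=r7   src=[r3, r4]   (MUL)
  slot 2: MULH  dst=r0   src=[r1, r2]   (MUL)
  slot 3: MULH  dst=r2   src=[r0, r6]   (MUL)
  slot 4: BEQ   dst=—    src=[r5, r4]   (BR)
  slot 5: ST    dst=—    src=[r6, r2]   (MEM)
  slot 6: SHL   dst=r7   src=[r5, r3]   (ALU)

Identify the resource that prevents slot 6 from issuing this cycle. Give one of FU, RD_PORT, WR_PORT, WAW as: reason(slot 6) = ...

[0] MEM needs rd=1 wr=1: ok; after: ALU=1 MUL=2 MEM=1 BR=1, R=4, W=3
[1] MUL needs rd=2 wr=1: ok; after: ALU=1 MUL=1 MEM=1 BR=1, R=2, W=2
[2] MUL needs rd=2 wr=1: ok; after: ALU=1 MUL=0 MEM=1 BR=1, R=0, W=1
[3] MUL needs rd=2 wr=1: FU; after: ALU=1 MUL=0 MEM=1 BR=1, R=0, W=1
[4] BR needs rd=2 wr=0: RD_PORT; after: ALU=1 MUL=0 MEM=1 BR=1, R=0, W=1
[5] MEM needs rd=2 wr=0: RD_PORT; after: ALU=1 MUL=0 MEM=1 BR=1, R=0, W=1
[6] ALU needs rd=2 wr=1: RD_PORT; after: ALU=1 MUL=0 MEM=1 BR=1, R=0, W=1

reason(slot 6) = RD_PORT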